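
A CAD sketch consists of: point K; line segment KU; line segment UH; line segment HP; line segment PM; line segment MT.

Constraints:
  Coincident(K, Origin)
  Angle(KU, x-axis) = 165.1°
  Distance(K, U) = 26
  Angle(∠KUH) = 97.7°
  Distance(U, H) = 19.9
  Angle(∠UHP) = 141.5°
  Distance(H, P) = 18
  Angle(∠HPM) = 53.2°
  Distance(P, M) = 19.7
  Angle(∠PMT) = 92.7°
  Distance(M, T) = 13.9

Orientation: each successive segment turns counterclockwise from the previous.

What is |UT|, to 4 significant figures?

11.17

∠HPM = 53.2° gives PM at 52.70° from the x-axis; with |PM| = 19.7, M = (-15.90, -13.33). ∠PMT = 92.7° gives MT at 140.0° from the x-axis; with |MT| = 13.9, T = (-26.55, -4.392). Then |UT| = |T − U| = 11.17.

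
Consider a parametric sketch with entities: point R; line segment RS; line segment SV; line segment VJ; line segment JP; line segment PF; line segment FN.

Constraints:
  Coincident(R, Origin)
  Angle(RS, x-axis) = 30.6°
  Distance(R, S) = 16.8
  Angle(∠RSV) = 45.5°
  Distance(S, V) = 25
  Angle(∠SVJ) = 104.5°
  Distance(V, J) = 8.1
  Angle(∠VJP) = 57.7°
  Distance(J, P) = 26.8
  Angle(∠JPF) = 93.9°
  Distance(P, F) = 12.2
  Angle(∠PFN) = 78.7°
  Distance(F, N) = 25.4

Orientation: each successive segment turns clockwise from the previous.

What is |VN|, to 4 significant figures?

2.789

R is at the origin; RS runs at 30.6° with length 16.8, so S = (14.46, 8.552). ∠RSV = 45.5° gives SV at -103.9° from the x-axis; with |SV| = 25.0, V = (8.455, -15.72). ∠SVJ = 104.5° gives VJ at -179.4° from the x-axis; with |VJ| = 8.1, J = (0.3552, -15.80). ∠VJP = 57.7° gives JP at 58.30° from the x-axis; with |JP| = 26.8, P = (14.44, 7.001). ∠JPF = 93.9° gives PF at -27.80° from the x-axis; with |PF| = 12.2, F = (25.23, 1.311). ∠PFN = 78.7° gives FN at -129.1° from the x-axis; with |FN| = 25.4, N = (9.211, -18.40). Then |VN| = |N − V| = 2.789.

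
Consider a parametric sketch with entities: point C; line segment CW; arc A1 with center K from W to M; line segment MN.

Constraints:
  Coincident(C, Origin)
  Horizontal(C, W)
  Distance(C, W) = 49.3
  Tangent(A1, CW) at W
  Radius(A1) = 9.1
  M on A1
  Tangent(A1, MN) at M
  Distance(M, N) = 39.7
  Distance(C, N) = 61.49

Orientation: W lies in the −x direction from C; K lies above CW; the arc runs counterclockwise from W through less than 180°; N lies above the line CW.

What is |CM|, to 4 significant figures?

41.13

Checks: |KM| = 9.100 ✓; ∠(KM, MN) = 90.00° ✓; |MN| = 39.70 ✓; |CN| = 61.49 ✓.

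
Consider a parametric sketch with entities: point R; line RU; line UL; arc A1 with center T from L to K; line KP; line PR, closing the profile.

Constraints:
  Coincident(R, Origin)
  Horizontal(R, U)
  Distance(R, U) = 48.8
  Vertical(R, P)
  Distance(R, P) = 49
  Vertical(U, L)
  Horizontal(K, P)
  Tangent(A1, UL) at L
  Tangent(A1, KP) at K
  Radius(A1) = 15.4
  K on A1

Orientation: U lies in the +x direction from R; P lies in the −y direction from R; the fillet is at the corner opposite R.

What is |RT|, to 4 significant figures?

47.38

R and P share the same x with |RP| = 49.0 and P on the −y side, so P = (0.000, -49.00). The virtual corner opposite R is at (48.80, -49.00). Tangency of A1 to UL means the radius TL is perpendicular to UL and since A1 is tangent to KP there, TK ⟂ KP, with radius 15.4, so the center T sits 15.4 in from both sides at T = (33.40, -33.60). Then |RT| = |T − R| = 47.38.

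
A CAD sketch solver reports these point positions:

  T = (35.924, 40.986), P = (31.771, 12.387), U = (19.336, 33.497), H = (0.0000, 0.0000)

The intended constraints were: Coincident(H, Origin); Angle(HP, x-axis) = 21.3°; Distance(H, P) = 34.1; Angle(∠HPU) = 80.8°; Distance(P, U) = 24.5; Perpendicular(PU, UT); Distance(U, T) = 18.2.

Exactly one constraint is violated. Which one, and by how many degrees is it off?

Perpendicular(PU, UT) — off by 6.20°.

H = (0.00, 0.00) ✓; HP at 21.30° ✓; |HP| = 34.10 ✓; ∠HPU = 80.80° ✓; |PU| = 24.50 ✓; ∠(PU, UT) = 96.20° ✗; |UT| = 18.20 ✓.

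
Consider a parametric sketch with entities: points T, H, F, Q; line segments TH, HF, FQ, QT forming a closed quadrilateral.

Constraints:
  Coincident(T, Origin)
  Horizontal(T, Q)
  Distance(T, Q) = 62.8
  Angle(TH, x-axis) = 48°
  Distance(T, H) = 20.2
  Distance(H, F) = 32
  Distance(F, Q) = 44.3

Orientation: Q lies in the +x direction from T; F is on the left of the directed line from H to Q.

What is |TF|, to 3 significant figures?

52.1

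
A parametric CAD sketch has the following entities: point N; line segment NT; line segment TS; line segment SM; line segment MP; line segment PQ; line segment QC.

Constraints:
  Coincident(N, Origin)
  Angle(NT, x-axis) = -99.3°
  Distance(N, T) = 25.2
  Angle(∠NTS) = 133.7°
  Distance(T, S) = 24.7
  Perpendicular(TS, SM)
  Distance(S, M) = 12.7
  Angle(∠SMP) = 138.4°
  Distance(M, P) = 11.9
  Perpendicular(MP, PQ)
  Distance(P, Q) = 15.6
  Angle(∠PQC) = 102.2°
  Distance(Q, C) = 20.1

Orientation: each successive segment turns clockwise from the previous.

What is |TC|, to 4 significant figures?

16.26

N is at the origin; NT runs at -99.3° with length 25.2, so T = (-4.072, -24.87). ∠NTS = 133.7° gives TS at -145.6° from the x-axis; with |TS| = 24.7, S = (-24.45, -38.82). TS ⟂ SM, so SM runs at 124.4°; with |SM| = 12.7, M = (-31.63, -28.34). ∠SMP = 138.4° gives MP at 82.80° from the x-axis; with |MP| = 11.9, P = (-30.14, -16.54). MP is perpendicular to PQ, so PQ runs at -7.200°; with |PQ| = 15.6, Q = (-14.66, -18.49). ∠PQC = 102.2° gives QC at -85.00° from the x-axis; with |QC| = 20.1, C = (-12.91, -38.52). Then |TC| = |C − T| = 16.26.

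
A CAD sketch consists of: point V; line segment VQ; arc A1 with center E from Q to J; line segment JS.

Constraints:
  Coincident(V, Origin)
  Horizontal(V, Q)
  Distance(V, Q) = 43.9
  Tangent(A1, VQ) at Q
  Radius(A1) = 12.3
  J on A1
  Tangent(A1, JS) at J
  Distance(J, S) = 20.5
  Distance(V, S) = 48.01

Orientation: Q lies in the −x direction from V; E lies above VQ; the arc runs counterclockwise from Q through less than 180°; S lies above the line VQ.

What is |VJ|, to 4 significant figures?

34.48

Checks: |EJ| = 12.30 ✓; ∠(EJ, JS) = 90.00° ✓; |JS| = 20.50 ✓; |VS| = 48.01 ✓.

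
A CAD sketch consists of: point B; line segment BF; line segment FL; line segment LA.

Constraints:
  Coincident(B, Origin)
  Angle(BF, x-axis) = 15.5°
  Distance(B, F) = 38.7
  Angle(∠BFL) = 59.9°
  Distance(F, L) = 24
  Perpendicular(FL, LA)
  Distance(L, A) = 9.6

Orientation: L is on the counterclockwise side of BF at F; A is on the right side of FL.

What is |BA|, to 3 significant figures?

43.3

B is at the origin; BF runs at 15.5° with length 38.7, so F = 38.7·(cos 15.5°, sin 15.5°) = (37.3, 10.3). ∠BFL = 59.9°, so FL runs at 15.5° + (180° − 59.9°) = 136° from the x-axis; with |FL| = 24.0, L = F + 24.0·(cos 136°, sin 136°) = (20.1, 27.1). FL is perpendicular to LA; with |LA| = 9.6 on the right of FL, A = L + 9.6·(0.700, 0.714) = (26.9, 34.0). Then |BA| = |A − B| = 43.3.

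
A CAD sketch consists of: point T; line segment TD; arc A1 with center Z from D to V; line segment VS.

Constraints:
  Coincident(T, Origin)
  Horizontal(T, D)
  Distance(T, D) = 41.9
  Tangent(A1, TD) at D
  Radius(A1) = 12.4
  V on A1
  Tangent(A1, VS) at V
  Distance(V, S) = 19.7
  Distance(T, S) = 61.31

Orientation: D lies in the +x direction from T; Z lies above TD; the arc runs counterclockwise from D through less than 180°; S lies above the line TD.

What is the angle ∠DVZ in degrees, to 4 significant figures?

40.66°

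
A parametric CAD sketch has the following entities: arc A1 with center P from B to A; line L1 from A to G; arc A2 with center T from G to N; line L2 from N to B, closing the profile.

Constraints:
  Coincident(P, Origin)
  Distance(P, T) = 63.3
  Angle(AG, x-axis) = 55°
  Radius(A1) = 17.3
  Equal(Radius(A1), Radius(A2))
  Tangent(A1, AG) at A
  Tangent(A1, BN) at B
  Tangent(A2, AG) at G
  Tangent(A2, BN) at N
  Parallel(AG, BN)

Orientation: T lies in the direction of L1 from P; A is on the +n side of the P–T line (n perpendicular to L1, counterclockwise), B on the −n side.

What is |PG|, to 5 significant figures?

65.621

Tangency of A1 to both parallel lines with radius 17.3 puts A and B at P ± 17.3·n: A = (-14.171, 9.9229), B = (14.171, -9.9229). Equal radii place G and N the same way about T: G = T + 17.3·n = (22.136, 61.775), N = T − 17.3·n = (50.479, 41.929). Then |PG| = |G − P| = 65.621.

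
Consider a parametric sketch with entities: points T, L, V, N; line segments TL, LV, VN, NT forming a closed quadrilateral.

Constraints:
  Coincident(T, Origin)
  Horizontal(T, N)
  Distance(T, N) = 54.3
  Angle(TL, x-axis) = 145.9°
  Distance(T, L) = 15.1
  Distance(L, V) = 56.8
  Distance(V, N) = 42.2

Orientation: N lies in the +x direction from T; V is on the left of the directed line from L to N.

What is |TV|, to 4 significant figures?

52.36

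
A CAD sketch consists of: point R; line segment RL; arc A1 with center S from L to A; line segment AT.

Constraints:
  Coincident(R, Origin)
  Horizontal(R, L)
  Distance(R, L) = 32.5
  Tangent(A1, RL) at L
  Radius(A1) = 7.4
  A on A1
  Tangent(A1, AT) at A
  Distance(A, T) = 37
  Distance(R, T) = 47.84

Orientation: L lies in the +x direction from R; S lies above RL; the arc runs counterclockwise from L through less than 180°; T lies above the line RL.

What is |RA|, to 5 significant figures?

40.469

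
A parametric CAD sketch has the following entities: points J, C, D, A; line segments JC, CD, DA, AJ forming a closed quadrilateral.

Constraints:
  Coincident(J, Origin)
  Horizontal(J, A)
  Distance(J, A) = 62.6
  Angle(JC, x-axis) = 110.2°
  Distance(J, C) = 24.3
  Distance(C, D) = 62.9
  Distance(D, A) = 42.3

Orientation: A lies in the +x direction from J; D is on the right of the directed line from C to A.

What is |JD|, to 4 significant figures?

40.38

J is at the origin; J and A share the same y with |JA| = 62.6 and A in +x, so A = (62.6, 0). JC runs at 110.2° with |JC| = 24.3, so C = (-8.391, 22.81). D is determined by |CD| = 62.9 and |DA| = 42.3 together: it lies at the intersection of circle(C, 62.9) and circle(A, 42.3). With |CA| = 74.56, the foot of the radical line on CA is 51.81 from C and the perpendicular offset is √(62.9² − 51.81²) = 35.66. Taking the right-of-CA solution: D = (30.03, -26.99).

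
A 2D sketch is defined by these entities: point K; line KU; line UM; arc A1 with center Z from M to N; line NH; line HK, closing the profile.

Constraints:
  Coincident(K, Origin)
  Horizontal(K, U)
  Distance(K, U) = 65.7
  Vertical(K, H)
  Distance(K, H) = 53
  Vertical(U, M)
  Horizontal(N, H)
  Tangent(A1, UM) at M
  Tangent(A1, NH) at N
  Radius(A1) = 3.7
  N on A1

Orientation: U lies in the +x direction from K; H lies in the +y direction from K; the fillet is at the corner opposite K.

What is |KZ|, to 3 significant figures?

79.2

K and H share the same x with |KH| = 53.0 and H on the +y side, so H = (0.00, 53.0). The virtual corner opposite K is at (65.7, 53.0). Since A1 is tangent to UM there, ZM ⟂ UM and A1 meets NH tangentially, so ZN is at right angles to NH, with radius 3.7, so the center Z sits 3.7 in from both sides at Z = (62.0, 49.3). Then |KZ| = |Z − K| = 79.2.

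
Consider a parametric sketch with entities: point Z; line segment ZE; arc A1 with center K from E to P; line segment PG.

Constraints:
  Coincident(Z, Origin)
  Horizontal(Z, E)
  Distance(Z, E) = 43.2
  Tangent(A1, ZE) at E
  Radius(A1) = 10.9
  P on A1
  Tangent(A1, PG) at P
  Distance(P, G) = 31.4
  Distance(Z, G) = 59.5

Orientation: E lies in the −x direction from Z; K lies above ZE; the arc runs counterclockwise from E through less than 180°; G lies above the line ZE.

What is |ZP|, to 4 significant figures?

35.29

Checks: |KP| = 10.90 ✓; ∠(KP, PG) = 90.00° ✓; |PG| = 31.40 ✓; |ZG| = 59.50 ✓.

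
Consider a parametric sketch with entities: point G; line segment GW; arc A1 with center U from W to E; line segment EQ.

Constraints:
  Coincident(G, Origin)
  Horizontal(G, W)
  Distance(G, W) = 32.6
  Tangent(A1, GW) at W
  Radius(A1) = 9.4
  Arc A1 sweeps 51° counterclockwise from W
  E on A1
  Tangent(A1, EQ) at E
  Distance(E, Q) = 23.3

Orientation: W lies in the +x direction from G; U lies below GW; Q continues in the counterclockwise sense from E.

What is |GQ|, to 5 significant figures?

24.067

On A1, W sits at bearing 90° from U; a 51° counterclockwise sweep puts E at bearing 141°, so E = U + 9.4·(cos 141°, sin 141°) = (25.295, -3.4844). A1 meets EQ tangentially, so UE is at right angles to EQ, so EQ runs along (−sin 141°, cos 141°); with |EQ| = 23.3, Q = (10.632, -21.592). Then |GQ| = |Q − G| = 24.067.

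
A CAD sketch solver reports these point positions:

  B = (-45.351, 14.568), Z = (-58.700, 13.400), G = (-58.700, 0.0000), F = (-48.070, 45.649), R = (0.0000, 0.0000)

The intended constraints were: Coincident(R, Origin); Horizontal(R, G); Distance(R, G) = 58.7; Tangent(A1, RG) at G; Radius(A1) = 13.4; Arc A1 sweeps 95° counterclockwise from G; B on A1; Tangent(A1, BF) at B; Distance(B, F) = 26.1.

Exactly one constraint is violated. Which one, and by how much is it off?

Distance(B, F) = 26.1 — off by 5.10.

R = (0.00, 0.00) ✓; R.y = 0.00, G.y = 0.00 ✓; |RG| = 58.70 ✓; ∠(ZG, GR) = 90.00° ✓; |ZG| = 13.40 ✓; bearing(Z→B) − bearing(Z→G) = 95.00° ✓; |ZB| = 13.40 ✓; ∠(ZB, BF) = 90.00° ✓; |BF| = 31.20 ✗.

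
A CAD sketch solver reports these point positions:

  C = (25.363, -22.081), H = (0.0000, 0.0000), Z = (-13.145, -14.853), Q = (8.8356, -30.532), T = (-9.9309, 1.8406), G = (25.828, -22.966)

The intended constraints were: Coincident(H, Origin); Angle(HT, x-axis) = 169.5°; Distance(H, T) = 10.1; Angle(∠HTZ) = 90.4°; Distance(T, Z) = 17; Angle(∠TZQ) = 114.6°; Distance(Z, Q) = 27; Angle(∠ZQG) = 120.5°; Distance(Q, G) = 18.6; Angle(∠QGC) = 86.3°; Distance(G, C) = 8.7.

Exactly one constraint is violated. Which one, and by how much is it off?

Distance(G, C) = 8.7 — off by 7.70.

H = (0.00, 0.00) ✓; HT at 169.5° ✓; |HT| = 10.10 ✓; ∠HTZ = 90.40° ✓; |TZ| = 17.00 ✓; ∠TZQ = 114.6° ✓; |ZQ| = 27.00 ✓; ∠ZQG = 120.5° ✓; |QG| = 18.60 ✓; ∠QGC = 86.28° ✓; |GC| = 0.9997 ✗.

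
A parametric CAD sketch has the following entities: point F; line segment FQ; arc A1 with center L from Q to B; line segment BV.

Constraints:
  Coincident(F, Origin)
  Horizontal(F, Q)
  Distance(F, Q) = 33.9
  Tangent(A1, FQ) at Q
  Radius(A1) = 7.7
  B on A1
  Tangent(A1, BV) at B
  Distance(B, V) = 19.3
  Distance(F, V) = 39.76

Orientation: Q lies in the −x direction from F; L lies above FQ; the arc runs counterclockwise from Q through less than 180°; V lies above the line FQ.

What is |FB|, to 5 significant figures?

27.619

F is at the origin; F and Q share the same y with |FQ| = 33.9 and Q on the −x side, so Q = (-33.900, 0.0000). A1 meets FQ tangentially, so LQ is at right angles to FQ, so L = Q + (0, 7.7) = (-33.900, 7.7000). Since LB ⟂ BV (tangency), |LV| = √(7.7² + 19.3²) = 20.779 regardless of where B sits on A1. So V lies on both circle(F, 39.76) and circle(L, 20.779); the above-FQ intersection is V = (-28.468, 27.757). B is the foot of the tangent from V: B = (-26.251, 8.5845).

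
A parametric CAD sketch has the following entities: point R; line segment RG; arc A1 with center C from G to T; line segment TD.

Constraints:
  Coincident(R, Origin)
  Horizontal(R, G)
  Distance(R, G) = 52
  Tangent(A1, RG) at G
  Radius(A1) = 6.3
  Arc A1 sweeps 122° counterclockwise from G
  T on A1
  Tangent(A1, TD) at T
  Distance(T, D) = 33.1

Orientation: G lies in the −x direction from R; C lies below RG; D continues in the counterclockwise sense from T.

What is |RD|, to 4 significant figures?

54.83

R is at the origin; RG is horizontal with |RG| = 52.0 and G on the −x side, so G = (-52.00, 0.000). Tangency of A1 to RG means the radius CG is perpendicular to RG, so C = G + (0, -6.3) = (-52.00, -6.300). On A1, G sits at bearing 90° from C; a 122° counterclockwise sweep puts T at bearing 212°, so T = C + 6.3·(cos 212°, sin 212°) = (-57.34, -9.638). Since A1 is tangent to TD there, CT ⟂ TD, so TD runs along (−sin 212°, cos 212°); with |TD| = 33.1, D = (-39.80, -37.71). Then |RD| = |D − R| = 54.83.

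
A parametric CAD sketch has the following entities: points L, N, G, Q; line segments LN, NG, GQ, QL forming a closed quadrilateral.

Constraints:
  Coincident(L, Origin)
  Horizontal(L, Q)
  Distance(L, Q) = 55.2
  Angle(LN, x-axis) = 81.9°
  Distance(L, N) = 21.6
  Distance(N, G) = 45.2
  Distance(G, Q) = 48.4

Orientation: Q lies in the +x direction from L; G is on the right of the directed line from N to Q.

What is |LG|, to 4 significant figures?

26.02

L is at the origin; LQ is horizontal with |LQ| = 55.2 and Q in +x, so Q = (55.2, 0). LN runs at 81.9° with |LN| = 21.6, so N = (3.043, 21.38). G is determined by |NG| = 45.2 and |GQ| = 48.4 together: it lies at the intersection of circle(N, 45.2) and circle(Q, 48.4). With |NQ| = 56.37, the foot of the radical line on NQ is 25.53 from N and the perpendicular offset is √(45.2² − 25.53²) = 37.30. Taking the right-of-NQ solution: G = (12.51, -22.81).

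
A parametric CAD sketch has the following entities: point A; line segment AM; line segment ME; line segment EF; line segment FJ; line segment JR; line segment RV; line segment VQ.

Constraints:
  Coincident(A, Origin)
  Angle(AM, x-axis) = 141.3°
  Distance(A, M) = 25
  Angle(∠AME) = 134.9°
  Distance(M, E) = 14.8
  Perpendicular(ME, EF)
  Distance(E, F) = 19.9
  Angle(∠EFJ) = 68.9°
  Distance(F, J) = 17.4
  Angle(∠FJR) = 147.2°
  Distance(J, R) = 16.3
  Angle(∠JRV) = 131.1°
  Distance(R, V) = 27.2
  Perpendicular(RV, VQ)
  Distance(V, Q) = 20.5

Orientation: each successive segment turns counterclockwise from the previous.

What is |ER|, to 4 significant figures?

25.84

∠EFJ = 68.9° gives FJ at 27.50° from the x-axis; with |FJ| = 17.4, J = (-16.57, 2.240). ∠FJR = 147.2° gives JR at 60.30° from the x-axis; with |JR| = 16.3, R = (-8.490, 16.40). Then |ER| = |R − E| = 25.84.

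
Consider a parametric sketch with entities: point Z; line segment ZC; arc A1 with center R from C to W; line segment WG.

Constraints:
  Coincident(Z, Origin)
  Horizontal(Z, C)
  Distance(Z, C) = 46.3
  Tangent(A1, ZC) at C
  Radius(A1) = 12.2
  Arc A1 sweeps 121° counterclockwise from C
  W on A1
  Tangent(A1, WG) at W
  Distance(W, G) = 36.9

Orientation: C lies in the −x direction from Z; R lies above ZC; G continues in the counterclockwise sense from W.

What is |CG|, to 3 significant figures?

50.8

Z is at the origin; ZC is horizontal with |ZC| = 46.3 and C on the −x side, so C = (-46.3, 0.00). The tangent condition forces RC to be normal to ZC, so R = C + (0, 12.2) = (-46.3, 12.2). On A1, C sits at bearing -90° from R; a 121° counterclockwise sweep puts W at bearing 31°, so W = R + 12.2·(cos 31°, sin 31°) = (-35.8, 18.5). A1 meets WG tangentially, so RW is at right angles to WG, so WG runs along (−sin 31°, cos 31°); with |WG| = 36.9, G = (-54.8, 50.1). Then |CG| = |G − C| = 50.8.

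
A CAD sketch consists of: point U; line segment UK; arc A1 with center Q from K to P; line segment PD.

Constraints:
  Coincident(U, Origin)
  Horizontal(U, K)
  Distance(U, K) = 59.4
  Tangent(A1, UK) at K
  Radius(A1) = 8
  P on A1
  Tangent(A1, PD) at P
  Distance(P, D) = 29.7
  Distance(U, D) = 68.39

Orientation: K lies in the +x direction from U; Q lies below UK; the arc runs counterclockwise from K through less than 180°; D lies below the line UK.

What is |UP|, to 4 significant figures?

52.35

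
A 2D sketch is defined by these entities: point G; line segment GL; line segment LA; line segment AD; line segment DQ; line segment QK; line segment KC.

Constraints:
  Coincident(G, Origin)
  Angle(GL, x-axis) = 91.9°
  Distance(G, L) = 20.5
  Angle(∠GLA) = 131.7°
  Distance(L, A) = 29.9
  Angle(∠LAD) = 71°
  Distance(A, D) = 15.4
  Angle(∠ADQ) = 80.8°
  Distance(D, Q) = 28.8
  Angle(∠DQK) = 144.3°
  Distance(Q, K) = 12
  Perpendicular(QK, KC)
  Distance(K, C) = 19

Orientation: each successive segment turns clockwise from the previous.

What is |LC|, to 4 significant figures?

21.40

G is at the origin; GL runs at 91.9° with length 20.5, so L = (-0.6797, 20.49). ∠GLA = 131.7° gives LA at 43.60° from the x-axis; with |LA| = 29.9, A = (20.97, 41.11). ∠LAD = 71.0° gives AD at -65.40° from the x-axis; with |AD| = 15.4, D = (27.38, 27.11). ∠ADQ = 80.8° gives DQ at -164.6° from the x-axis; with |DQ| = 28.8, Q = (-0.3822, 19.46). ∠DQK = 144.3° gives QK at 159.7° from the x-axis; with |QK| = 12.0, K = (-11.64, 23.62). The perpendicularity gives KC at right angles to QK, so KC runs at 69.70°; with |KC| = 19.0, C = (-5.045, 41.44). Then |LC| = |C − L| = 21.40.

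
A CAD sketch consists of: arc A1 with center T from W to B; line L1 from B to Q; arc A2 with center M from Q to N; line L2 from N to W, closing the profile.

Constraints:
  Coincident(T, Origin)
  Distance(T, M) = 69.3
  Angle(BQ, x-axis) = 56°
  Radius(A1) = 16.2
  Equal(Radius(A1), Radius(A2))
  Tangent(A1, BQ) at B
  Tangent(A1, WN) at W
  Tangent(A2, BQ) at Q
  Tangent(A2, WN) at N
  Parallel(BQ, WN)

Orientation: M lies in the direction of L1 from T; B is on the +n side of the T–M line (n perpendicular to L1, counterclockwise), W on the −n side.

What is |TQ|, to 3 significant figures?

71.2

The slot axis is L1's direction at 56.0°, so u = (cos 56.0°, sin 56.0°) = (0.559, 0.829) and n = (−sin 56.0°, cos 56.0°) = (-0.829, 0.559). T is at the origin and M lies 69.3 along u from T, so M = 69.3·u = (38.8, 57.5). Tangency of A1 to both parallel lines with radius 16.2 puts B and W at T ± 16.2·n: B = (-13.4, 9.06), W = (13.4, -9.06). Equal radii place Q and N the same way about M: Q = M + 16.2·n = (25.3, 66.5), N = M − 16.2·n = (52.2, 48.4). Then |TQ| = |Q − T| = 71.2.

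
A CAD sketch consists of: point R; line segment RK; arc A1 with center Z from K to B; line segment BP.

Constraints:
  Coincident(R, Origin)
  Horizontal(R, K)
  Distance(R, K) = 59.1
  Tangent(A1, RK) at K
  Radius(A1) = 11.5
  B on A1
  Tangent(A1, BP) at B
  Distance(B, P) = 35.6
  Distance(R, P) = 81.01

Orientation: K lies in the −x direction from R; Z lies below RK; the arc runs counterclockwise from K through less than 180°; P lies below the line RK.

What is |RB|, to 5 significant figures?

71.702

R is at the origin; R and K share the same y with |RK| = 59.1 and K on the −x side, so K = (-59.100, 0.0000). Tangency of A1 to RK means the radius ZK is perpendicular to RK, so Z = K + (0, -11.5) = (-59.100, -11.500). Since ZB ⟂ BP (tangency), |ZP| = √(11.5² + 35.6²) = 37.411 regardless of where B sits on A1. So P lies on both circle(R, 81.01) and circle(Z, 37.411); the below-RK intersection is P = (-64.920, -48.456). B is the foot of the tangent from P: B = (-70.460, -13.289).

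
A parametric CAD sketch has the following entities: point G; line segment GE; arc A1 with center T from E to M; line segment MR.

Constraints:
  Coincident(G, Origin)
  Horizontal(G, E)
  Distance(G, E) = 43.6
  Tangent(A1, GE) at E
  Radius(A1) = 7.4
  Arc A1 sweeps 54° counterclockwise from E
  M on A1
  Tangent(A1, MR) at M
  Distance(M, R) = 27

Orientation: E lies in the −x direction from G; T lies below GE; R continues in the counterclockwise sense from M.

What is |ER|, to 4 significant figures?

33.13

G is at the origin; GE is horizontal with |GE| = 43.6 and E on the −x side, so E = (-43.60, 0.000). A1 meets GE tangentially, so TE is at right angles to GE, so T = E + (0, -7.4) = (-43.60, -7.400). On A1, E sits at bearing 90° from T; a 54° counterclockwise sweep puts M at bearing 144°, so M = T + 7.4·(cos 144°, sin 144°) = (-49.59, -3.050). A1 meets MR tangentially, so TM is at right angles to MR, so MR runs along (−sin 144°, cos 144°); with |MR| = 27.0, R = (-65.46, -24.89). Then |ER| = |R − E| = 33.13.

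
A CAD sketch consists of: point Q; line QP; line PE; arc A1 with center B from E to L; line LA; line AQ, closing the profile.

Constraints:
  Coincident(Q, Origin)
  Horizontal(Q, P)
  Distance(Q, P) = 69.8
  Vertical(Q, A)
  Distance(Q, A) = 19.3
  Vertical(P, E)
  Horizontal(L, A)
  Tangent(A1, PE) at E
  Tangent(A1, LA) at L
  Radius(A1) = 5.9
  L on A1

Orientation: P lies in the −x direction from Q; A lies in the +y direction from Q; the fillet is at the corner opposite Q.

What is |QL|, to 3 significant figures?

66.8

Q is at the origin; Q and P share the same y with |QP| = 69.8 and P on the −x side, so P = (-69.8, 0.00). QA is vertical with |QA| = 19.3 and A on the +y side, so A = (0.00, 19.3). The virtual corner opposite Q is at (-69.8, 19.3). The tangent condition forces BE to be normal to PE and tangency of A1 to LA means the radius BL is perpendicular to LA, with radius 5.9, so the center B sits 5.9 in from both sides at B = (-63.9, 13.4). That places the tangent points at E = (-69.8, 13.4) on PE and L = (-63.9, 19.3) on LA. Then |QL| = |L − Q| = 66.8.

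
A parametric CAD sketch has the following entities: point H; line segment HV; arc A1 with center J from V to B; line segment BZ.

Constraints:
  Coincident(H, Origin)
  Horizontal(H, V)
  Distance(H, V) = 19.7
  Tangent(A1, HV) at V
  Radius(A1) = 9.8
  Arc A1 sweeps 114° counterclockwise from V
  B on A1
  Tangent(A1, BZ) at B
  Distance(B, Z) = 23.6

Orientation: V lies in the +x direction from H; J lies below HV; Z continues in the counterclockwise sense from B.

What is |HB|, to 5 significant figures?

17.480

H is at the origin; HV is horizontal with |HV| = 19.7 and V on the +x side, so V = (19.700, 0.0000). Tangency of A1 to HV means the radius JV is perpendicular to HV, so J = V + (0, -9.8) = (19.700, -9.8000). On A1, V sits at bearing 90° from J; a 114° counterclockwise sweep puts B at bearing 204°, so B = J + 9.8·(cos 204°, sin 204°) = (10.747, -13.786). Then |HB| = |B − H| = 17.480.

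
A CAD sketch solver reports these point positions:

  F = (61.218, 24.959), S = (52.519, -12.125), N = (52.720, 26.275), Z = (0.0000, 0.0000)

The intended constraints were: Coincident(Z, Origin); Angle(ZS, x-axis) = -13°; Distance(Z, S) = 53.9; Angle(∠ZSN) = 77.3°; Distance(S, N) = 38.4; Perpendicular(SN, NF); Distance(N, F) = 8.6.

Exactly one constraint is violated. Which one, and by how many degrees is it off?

Perpendicular(SN, NF) — off by 8.50°.

Z = (0.00, 0.00) ✓; ZS at -13.00° ✓; |ZS| = 53.90 ✓; ∠ZSN = 77.30° ✓; |SN| = 38.40 ✓; ∠(SN, NF) = 98.50° ✗; |NF| = 8.599 ✓.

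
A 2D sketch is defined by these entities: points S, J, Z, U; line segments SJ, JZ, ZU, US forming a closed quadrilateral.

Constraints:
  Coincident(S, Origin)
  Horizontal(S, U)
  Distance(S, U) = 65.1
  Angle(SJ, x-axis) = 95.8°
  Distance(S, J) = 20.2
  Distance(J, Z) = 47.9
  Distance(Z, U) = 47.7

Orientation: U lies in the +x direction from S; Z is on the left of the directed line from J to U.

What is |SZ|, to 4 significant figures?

58.08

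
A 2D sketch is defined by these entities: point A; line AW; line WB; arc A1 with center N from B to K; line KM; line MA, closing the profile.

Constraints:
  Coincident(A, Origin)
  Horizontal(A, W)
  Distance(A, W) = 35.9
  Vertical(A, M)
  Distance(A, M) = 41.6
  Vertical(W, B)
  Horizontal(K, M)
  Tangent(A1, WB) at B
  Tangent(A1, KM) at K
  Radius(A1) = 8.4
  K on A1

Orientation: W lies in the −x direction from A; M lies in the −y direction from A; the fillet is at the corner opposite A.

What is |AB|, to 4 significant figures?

48.90

The virtual corner opposite A is at (-35.90, -41.60). Since A1 is tangent to WB there, NB ⟂ WB and the tangent condition forces NK to be normal to KM, with radius 8.4, so the center N sits 8.4 in from both sides at N = (-27.50, -33.20). That places the tangent points at B = (-35.90, -33.20) on WB and K = (-27.50, -41.60) on KM. Then |AB| = |B − A| = 48.90.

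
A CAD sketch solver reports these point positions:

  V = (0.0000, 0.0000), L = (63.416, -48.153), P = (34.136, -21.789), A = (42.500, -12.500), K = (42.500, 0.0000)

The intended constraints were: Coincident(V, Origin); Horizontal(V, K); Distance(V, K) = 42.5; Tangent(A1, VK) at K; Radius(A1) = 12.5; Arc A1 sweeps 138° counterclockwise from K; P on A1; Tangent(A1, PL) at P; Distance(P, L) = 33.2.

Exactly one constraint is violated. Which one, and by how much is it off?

Distance(P, L) = 33.2 — off by 6.20.

V = (0.00, 0.00) ✓; V.y = 0.00, K.y = 0.00 ✓; |VK| = 42.50 ✓; ∠(AK, KV) = 90.00° ✓; |AK| = 12.50 ✓; bearing(A→P) − bearing(A→K) = 138.0° ✓; |AP| = 12.50 ✓; ∠(AP, PL) = 90.00° ✓; |PL| = 39.40 ✗.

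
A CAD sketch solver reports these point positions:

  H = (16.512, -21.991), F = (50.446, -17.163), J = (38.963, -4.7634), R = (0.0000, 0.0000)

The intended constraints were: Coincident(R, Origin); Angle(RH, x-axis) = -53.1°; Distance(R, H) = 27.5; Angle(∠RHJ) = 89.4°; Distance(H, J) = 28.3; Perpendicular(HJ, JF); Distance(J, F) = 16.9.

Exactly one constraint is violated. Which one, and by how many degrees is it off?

Perpendicular(HJ, JF) — off by 5.30°.

R = (0.00, 0.00) ✓; RH at -53.10° ✓; |RH| = 27.50 ✓; ∠RHJ = 89.40° ✓; |HJ| = 28.30 ✓; ∠(HJ, JF) = 84.70° ✗; |JF| = 16.90 ✓.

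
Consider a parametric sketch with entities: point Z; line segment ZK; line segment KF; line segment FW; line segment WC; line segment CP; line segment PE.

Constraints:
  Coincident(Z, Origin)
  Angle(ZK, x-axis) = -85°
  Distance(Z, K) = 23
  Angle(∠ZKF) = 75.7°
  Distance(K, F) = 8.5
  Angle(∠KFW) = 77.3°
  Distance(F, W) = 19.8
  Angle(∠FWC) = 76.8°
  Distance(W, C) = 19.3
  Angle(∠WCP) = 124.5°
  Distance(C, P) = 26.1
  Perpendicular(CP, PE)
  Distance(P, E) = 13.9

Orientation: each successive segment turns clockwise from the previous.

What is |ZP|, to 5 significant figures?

43.638

∠FWC = 76.8° gives WC at -35.200° from the x-axis; with |WC| = 19.3, C = (16.804, -14.306). ∠WCP = 124.5° gives CP at -90.700° from the x-axis; with |CP| = 26.1, P = (16.486, -40.404). Then |ZP| = |P − Z| = 43.638.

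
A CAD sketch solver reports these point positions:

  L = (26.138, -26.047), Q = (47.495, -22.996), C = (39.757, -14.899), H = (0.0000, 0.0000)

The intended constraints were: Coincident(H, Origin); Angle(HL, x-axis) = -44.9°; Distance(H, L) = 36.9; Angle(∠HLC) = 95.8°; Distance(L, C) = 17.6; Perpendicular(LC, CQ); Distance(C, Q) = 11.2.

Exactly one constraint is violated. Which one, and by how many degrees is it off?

Perpendicular(LC, CQ) — off by 4.40°.

H = (0.00, 0.00) ✓; HL at -44.90° ✓; |HL| = 36.90 ✓; ∠HLC = 95.80° ✓; |LC| = 17.60 ✓; ∠(LC, CQ) = 85.60° ✗; |CQ| = 11.20 ✓.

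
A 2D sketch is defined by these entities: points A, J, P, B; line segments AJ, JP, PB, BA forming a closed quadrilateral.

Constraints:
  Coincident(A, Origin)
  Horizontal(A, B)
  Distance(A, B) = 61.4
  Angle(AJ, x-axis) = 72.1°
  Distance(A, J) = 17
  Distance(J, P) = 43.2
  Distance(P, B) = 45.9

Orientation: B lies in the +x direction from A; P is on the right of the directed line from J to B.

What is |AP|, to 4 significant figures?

32.30

Checks: |JP| = 43.20 ✓; |PB| = 45.90 ✓.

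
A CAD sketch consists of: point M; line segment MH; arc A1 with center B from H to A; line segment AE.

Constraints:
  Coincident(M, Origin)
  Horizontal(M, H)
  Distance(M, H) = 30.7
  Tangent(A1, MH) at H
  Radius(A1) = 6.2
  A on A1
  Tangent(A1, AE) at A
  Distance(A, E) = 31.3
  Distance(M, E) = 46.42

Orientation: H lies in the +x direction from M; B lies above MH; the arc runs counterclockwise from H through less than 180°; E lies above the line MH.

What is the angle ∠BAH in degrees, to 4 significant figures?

35.92°

M is at the origin; MH is horizontal with |MH| = 30.7 and H on the +x side, so H = (30.70, 0.000). A1 meets MH tangentially, so BH is at right angles to MH, so B = H + (0, 6.2) = (30.70, 6.200). Since BA ⟂ AE (tangency), |BE| = √(6.2² + 31.3²) = 31.91 regardless of where A sits on A1. So E lies on both circle(M, 46.42) and circle(B, 31.91); the above-MH intersection is E = (26.84, 37.87). A is the foot of the tangent from E: A = (36.59, 8.132).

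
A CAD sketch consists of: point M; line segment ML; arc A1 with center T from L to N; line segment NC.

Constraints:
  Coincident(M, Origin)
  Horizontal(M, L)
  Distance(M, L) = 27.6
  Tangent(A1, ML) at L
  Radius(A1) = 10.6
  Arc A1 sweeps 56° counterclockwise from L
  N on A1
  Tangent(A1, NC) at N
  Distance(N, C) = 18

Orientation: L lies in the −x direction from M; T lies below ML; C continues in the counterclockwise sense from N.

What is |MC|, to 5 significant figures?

50.417

On A1, L sits at bearing 90° from T; a 56° counterclockwise sweep puts N at bearing 146°, so N = T + 10.6·(cos 146°, sin 146°) = (-36.388, -4.6726). Tangency of A1 to NC means the radius TN is perpendicular to NC, so NC runs along (−sin 146°, cos 146°); with |NC| = 18.0, C = (-46.453, -19.595). Then |MC| = |C − M| = 50.417.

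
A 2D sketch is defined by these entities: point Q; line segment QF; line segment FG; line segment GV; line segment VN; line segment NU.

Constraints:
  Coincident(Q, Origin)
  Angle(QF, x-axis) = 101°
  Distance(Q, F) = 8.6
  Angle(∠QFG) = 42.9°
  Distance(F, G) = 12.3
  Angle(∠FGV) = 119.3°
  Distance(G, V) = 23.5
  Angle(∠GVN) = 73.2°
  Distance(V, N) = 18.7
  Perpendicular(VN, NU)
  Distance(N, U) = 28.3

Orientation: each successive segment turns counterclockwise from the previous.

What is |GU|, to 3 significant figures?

13.2

∠GVN = 73.2° gives VN at 45.6° from the x-axis; with |VN| = 18.7, N = (16.3, -9.23). VN ⟂ NU, so NU runs at 136°; with |NU| = 28.3, U = (-3.96, 10.6). Then |GU| = |U − G| = 13.2.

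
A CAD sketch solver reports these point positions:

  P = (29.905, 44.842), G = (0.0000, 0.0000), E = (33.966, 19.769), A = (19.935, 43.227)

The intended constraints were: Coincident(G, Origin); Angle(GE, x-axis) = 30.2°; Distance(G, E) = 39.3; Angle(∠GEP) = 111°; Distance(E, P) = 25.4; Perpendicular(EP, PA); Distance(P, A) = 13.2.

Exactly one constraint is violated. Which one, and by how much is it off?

Distance(P, A) = 13.2 — off by 3.10.

G = (0.00, 0.00) ✓; GE at 30.20° ✓; |GE| = 39.30 ✓; ∠GEP = 111.0° ✓; |EP| = 25.40 ✓; ∠(EP, PA) = 90.00° ✓; |PA| = 10.10 ✗.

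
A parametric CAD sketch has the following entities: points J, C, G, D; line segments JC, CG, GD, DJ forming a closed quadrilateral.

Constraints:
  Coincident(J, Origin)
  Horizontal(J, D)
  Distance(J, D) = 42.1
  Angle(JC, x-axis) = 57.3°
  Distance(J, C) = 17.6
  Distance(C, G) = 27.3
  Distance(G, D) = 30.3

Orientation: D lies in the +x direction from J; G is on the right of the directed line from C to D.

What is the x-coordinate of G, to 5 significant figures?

14.305

J is at the origin; JD is horizontal with |JD| = 42.1 and D in +x, so D = (42.1, 0). JC runs at 57.3° with |JC| = 17.6, so C = (9.5082, 14.811). G is determined by |CG| = 27.3 and |GD| = 30.3 together: it lies at the intersection of circle(C, 27.3) and circle(D, 30.3). With |CD| = 35.799, the foot of the radical line on CD is 15.486 from C and the perpendicular offset is √(27.3² − 15.486²) = 22.483. Taking the right-of-CD solution: G = (14.305, -12.065).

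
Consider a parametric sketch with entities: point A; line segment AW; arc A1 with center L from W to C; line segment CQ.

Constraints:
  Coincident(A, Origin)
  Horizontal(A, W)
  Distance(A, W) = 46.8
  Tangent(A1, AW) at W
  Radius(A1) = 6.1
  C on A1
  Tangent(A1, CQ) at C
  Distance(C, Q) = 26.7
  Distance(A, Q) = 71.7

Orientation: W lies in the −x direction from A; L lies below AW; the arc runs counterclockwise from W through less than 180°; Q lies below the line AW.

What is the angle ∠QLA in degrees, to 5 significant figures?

146.81°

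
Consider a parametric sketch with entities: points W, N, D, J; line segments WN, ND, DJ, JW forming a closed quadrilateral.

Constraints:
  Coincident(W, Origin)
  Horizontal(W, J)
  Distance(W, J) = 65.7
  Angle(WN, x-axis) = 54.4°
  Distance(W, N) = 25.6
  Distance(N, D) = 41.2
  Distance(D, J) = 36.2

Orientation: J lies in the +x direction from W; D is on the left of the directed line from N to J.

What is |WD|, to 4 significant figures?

63.81

W is at the origin; WJ is horizontal with |WJ| = 65.7 and J in +x, so J = (65.7, 0). WN runs at 54.4° with |WN| = 25.6, so N = (14.90, 20.82). D is determined by |ND| = 41.2 and |DJ| = 36.2 together: it lies at the intersection of circle(N, 41.2) and circle(J, 36.2). With |NJ| = 54.90, the foot of the radical line on NJ is 30.97 from N and the perpendicular offset is √(41.2² − 30.97²) = 27.17. Taking the left-of-NJ solution: D = (53.86, 34.21).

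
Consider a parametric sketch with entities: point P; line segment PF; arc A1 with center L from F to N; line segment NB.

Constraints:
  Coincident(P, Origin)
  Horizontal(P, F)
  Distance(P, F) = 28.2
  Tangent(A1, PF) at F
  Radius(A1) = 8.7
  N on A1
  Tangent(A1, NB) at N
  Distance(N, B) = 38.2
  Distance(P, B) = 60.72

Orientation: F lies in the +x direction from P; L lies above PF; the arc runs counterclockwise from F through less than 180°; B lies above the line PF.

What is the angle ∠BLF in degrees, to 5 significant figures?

163.50°

Checks: |LN| = 8.700 ✓; ∠(LN, NB) = 90.00° ✓; |NB| = 38.20 ✓; |PB| = 60.72 ✓.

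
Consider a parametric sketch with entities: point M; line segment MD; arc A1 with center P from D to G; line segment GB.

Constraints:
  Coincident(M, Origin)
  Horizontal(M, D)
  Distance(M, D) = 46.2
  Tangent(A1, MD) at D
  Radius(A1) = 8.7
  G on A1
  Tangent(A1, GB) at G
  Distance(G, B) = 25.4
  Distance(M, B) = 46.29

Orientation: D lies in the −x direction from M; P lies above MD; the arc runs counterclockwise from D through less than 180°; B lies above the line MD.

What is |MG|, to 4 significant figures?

38.31

Checks: |PG| = 8.700 ✓; ∠(PG, GB) = 90.00° ✓; |GB| = 25.40 ✓; |MB| = 46.29 ✓.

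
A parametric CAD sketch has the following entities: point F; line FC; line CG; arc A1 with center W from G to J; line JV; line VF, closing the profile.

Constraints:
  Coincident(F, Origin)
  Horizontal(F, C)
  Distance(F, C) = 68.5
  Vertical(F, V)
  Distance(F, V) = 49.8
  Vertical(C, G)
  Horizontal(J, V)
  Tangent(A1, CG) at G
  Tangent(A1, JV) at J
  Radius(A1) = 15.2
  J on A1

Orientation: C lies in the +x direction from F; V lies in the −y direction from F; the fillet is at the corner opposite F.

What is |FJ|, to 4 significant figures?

72.94

F is at the origin; F and C share the same y with |FC| = 68.5 and C on the +x side, so C = (68.50, 0.000). FV is vertical with |FV| = 49.8 and V on the −y side, so V = (0.000, -49.80). The virtual corner opposite F is at (68.50, -49.80). Tangency of A1 to CG means the radius WG is perpendicular to CG and since A1 is tangent to JV there, WJ ⟂ JV, with radius 15.2, so the center W sits 15.2 in from both sides at W = (53.30, -34.60). That places the tangent points at G = (68.50, -34.60) on CG and J = (53.30, -49.80) on JV. Then |FJ| = |J − F| = 72.94.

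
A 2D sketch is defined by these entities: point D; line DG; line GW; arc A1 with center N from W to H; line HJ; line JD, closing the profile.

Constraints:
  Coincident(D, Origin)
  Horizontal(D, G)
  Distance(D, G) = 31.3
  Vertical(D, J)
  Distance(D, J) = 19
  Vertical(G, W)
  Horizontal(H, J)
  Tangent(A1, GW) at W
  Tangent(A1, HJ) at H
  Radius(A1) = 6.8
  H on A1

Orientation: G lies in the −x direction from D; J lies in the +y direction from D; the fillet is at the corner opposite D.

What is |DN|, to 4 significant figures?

27.37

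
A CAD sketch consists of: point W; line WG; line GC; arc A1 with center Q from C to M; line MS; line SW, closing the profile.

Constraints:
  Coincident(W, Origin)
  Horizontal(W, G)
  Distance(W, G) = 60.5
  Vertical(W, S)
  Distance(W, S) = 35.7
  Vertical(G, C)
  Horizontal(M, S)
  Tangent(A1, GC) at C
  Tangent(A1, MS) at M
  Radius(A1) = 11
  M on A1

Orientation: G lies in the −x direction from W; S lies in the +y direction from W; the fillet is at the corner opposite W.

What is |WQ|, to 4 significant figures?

55.32

W is at the origin; WG is horizontal with |WG| = 60.5 and G on the −x side, so G = (-60.50, 0.000). W and S share the same x with |WS| = 35.7 and S on the +y side, so S = (0.000, 35.70). The virtual corner opposite W is at (-60.50, 35.70). Tangency of A1 to GC means the radius QC is perpendicular to GC and since A1 is tangent to MS there, QM ⟂ MS, with radius 11.0, so the center Q sits 11.0 in from both sides at Q = (-49.50, 24.70). Then |WQ| = |Q − W| = 55.32.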